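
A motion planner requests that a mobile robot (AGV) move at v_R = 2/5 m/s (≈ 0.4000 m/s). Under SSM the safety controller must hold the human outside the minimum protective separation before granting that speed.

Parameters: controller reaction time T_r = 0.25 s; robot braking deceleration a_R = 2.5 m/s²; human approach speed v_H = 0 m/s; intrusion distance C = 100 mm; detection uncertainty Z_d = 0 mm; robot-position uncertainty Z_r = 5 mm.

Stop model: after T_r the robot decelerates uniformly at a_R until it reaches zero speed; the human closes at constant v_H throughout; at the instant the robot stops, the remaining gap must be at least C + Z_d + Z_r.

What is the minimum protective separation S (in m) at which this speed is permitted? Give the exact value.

T_s = v_R/a_R = (2/5)/(5/2) = 0.1600 s
robot covers v_R·T_r = 0.4000·0.2500 = 0.1000 m before braking
robot under decel: 0.4000²/(2·2.5000) = 0.0320 m
human over T_r+T_s: 0.0000·(0.2500+0.1600) = 0.0000 m
C+Z_d+Z_r = 0.1000+0.0000+0.0050 = 0.1050 m
S_min ≈ 0.1000+0.0320+0.0000+0.1050  ⇒  S_min = 237/1000 m

S_min = 237/1000 m = 0.2370 m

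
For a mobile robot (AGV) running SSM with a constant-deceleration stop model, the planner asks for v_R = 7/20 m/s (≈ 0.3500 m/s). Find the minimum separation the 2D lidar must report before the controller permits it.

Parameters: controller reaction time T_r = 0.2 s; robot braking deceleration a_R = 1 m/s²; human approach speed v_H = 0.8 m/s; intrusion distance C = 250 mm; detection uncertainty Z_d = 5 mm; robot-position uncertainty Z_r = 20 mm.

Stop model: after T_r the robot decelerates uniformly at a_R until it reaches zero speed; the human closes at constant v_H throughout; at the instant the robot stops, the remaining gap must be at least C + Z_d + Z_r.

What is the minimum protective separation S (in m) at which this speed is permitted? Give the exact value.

braking lasts T_s = (7/20)/1 = 0.3500 s
reaction-phase robot travel = 0.3500·0.2000 = 0.0700 m
robot under decel: 0.3500²/(2·1.0000) = 0.0612 m
human closes 0.8000·0.5500 = 0.4400 m
margins: 0.2500+0.0050+0.0200 = 0.2750 m
S_min ≈ 0.0700+0.0612+0.4400+0.2750  ⇒  S_min = 677/800 m

S_min = 677/800 m = 0.8462 m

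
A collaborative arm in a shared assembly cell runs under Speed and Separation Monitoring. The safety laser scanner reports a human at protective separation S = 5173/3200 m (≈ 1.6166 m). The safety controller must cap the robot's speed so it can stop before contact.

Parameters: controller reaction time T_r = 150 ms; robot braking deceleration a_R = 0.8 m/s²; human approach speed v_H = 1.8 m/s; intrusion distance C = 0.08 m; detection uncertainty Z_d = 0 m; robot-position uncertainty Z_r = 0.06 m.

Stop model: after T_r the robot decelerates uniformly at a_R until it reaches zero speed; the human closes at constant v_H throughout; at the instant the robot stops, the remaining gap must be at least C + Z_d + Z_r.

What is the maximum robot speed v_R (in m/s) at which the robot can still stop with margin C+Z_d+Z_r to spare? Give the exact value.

v_R_max = 9/20 m/s = 0.4500 m/s

quadratic (5/8)·v² + (12/5)·v + (-3861/3200) = 0
  disc = (12/5)² − 4·(5/8)·(-3861/3200) = 56169/6400 ; √disc = 237/80
  v_R = (−(12/5) + 237/80) / (2·(5/8)) = 9/20 m/s
check:
stop time T_s = (9/20)/(4/5) = 0.5625 s
reaction-phase robot travel = 0.4500·0.1500 = 0.0675 m
braking distance = 0.4500²/(2·0.8000) = 0.1266 m
human closes 1.8000·0.7125 = 1.2825 m
residual clearance needed = 0.0800+0.0000+0.0600 = 0.1400 m
sum ≈ 0.0675+0.1266+1.2825+0.1400 ≈ 1.6166 m = S ✓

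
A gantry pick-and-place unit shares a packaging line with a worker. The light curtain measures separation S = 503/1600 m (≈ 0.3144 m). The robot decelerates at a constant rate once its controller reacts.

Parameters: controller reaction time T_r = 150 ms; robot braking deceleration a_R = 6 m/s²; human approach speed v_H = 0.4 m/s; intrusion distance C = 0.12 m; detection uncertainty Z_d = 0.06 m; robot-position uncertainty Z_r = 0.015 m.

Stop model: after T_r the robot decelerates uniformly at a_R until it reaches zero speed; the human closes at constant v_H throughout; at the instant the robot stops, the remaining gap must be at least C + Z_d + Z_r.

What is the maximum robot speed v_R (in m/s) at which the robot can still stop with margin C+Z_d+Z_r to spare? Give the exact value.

collect terms ⇒ (1/12)·v_R² + (13/60)·v_R + (-19/320) = 0
  disc = (13/60)² − 4·(1/12)·(-19/320) = 961/14400 ; √disc = 31/120
  v_R = (−(13/60) + 31/120) / (2·(1/12)) = 1/4 m/s
check:
braking lasts T_s = (1/4)/6 = 0.0417 s
reaction-phase robot travel = 0.2500·0.1500 = 0.0375 m
robot covers 0.2500·0.0417 − ½·6.0000·0.0417² = 0.0052 m while stopping
human closes 0.4000·0.1917 = 0.0767 m
C+Z_d+Z_r = 0.1200+0.0600+0.0150 = 0.1950 m
sum ≈ 0.0375+0.0052+0.0767+0.1950 ≈ 0.3144 m = S ✓

v_R_max = 1/4 m/s = 0.2500 m/s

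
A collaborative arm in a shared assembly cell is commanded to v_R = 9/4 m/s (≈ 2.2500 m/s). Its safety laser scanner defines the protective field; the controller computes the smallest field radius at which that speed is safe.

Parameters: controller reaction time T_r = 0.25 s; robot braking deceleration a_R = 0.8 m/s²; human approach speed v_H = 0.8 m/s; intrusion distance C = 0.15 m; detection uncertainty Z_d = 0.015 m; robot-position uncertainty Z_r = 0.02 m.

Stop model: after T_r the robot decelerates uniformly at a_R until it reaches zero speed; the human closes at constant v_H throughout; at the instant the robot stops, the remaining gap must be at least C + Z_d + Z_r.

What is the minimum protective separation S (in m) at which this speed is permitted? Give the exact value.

T_s = v_R/a_R = (9/4)/(4/5) = 2.8125 s
reaction-phase robot travel = 2.2500·0.2500 = 0.5625 m
braking distance = 2.2500²/(2·0.8000) = 3.1641 m
human closes 0.8000·3.0625 = 2.4500 m
C+Z_d+Z_r = 0.1500+0.0150+0.0200 = 0.1850 m
S_min ≈ 0.5625+3.1641+2.4500+0.1850  ⇒  S_min = 20357/3200 m

S_min = 20357/3200 m = 6.3616 m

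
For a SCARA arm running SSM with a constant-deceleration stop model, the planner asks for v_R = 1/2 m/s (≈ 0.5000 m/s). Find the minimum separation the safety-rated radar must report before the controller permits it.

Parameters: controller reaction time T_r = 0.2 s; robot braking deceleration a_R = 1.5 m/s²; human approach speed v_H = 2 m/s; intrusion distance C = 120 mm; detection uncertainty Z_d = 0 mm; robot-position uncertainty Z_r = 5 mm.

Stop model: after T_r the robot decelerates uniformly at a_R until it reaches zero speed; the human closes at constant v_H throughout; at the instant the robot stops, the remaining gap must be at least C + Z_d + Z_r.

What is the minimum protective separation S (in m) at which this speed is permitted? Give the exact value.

S_min = 11/8 m = 1.3750 m

braking lasts T_s = (1/2)/(3/2) = 0.3333 s
robot covers v_R·T_r = 0.5000·0.2000 = 0.1000 m before braking
robot under decel: 0.5000²/(2·1.5000) = 0.0833 m
person approaches 2.0000·(0.2000+0.3333) = 1.0667 m
C+Z_d+Z_r = 0.1200+0.0000+0.0050 = 0.1250 m
S_min ≈ 0.1000+0.0833+1.0667+0.1250  ⇒  S_min = 11/8 m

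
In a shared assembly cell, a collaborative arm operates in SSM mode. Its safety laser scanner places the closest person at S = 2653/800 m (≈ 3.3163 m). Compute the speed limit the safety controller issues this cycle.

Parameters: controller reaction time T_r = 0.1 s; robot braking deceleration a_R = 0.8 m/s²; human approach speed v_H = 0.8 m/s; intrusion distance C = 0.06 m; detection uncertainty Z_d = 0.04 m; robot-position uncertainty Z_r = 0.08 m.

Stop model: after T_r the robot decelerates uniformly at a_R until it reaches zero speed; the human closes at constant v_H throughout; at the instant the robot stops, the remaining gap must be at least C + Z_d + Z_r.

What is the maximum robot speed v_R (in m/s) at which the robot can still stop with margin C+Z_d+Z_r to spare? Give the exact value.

quadratic (5/8)·v² + (11/10)·v + (-489/160) = 0
  disc = (11/10)² − 4·(5/8)·(-489/160) = 14161/1600 ; √disc = 119/40
  v_R = (−(11/10) + 119/40) / (2·(5/8)) = 3/2 m/s
check:
T_s = v_R/a_R = (3/2)/(4/5) = 1.8750 s
reaction-phase robot travel = 1.5000·0.1000 = 0.1500 m
robot under decel: 1.5000²/(2·0.8000) = 1.4062 m
person approaches 0.8000·(0.1000+1.8750) = 1.5800 m
C+Z_d+Z_r = 0.0600+0.0400+0.0800 = 0.1800 m
sum ≈ 0.1500+1.4062+1.5800+0.1800 ≈ 3.3163 m = S ✓

v_R_max = 3/2 m/s = 1.5000 m/s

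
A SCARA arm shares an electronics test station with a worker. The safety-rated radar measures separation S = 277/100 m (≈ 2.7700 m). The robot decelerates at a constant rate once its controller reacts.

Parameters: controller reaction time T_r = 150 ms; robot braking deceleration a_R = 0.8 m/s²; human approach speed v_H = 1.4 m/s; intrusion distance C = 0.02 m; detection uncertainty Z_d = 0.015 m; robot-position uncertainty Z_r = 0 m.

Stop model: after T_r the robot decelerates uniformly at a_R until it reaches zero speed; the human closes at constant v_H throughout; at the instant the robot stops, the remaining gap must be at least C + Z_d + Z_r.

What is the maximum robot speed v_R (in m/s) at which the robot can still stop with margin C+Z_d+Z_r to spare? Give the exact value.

at the boundary: (5/8)·v² + (19/10)·v + (-101/40) = 0
  disc = (19/10)² − 4·(5/8)·(-101/40) = 3969/400 ; √disc = 63/20
  v_R = (−(19/10) + 63/20) / (2·(5/8)) = 1 m/s
check:
braking lasts T_s = 1/(4/5) = 1.2500 s
reaction-phase robot travel = 1.0000·0.1500 = 0.1500 m
robot under decel: 1.0000²/(2·0.8000) = 0.6250 m
person approaches 1.4000·(0.1500+1.2500) = 1.9600 m
residual clearance needed = 0.0200+0.0150+0.0000 = 0.0350 m
sum ≈ 0.1500+0.6250+1.9600+0.0350 ≈ 2.7700 m = S ✓

v_R_max = 1 m/s = 1.0000 m/s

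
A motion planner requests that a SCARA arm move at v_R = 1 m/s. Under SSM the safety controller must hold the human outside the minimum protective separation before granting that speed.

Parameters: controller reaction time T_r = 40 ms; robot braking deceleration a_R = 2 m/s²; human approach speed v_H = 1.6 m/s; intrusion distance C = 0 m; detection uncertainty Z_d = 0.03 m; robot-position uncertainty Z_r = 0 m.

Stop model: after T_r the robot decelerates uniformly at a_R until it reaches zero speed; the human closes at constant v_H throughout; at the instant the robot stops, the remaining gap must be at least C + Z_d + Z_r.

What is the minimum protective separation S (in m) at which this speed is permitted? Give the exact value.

S_min = 148/125 m = 1.1840 m

stop time T_s = 1/2 = 0.5000 s
robot covers v_R·T_r = 1.0000·0.0400 = 0.0400 m before braking
robot under decel: 1.0000²/(2·2.0000) = 0.2500 m
human over T_r+T_s: 1.6000·(0.0400+0.5000) = 0.8640 m
margins: 0.0000+0.0300+0.0000 = 0.0300 m
S_min ≈ 0.0400+0.2500+0.8640+0.0300  ⇒  S_min = 148/125 m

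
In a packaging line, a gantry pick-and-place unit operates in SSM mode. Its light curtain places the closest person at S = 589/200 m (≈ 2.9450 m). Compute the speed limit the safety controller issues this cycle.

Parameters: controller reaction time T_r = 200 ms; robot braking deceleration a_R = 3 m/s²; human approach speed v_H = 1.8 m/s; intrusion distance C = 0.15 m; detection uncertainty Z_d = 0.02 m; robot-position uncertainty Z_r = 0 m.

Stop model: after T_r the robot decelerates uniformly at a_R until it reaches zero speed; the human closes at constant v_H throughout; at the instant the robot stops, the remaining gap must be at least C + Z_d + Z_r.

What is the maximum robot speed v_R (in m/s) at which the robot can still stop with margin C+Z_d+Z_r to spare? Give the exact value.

v_R_max = 21/10 m/s = 2.1000 m/s

at the boundary: (1/6)·v² + (4/5)·v + (-483/200) = 0
  disc = (4/5)² − 4·(1/6)·(-483/200) = 9/4 ; √disc = 3/2
  v_R = (−(4/5) + 3/2) / (2·(1/6)) = 21/10 m/s
check:
stop time T_s = (21/10)/3 = 0.7000 s
robot covers v_R·T_r = 2.1000·0.2000 = 0.4200 m before braking
robot covers 2.1000·0.7000 − ½·3.0000·0.7000² = 0.7350 m while stopping
person approaches 1.8000·(0.2000+0.7000) = 1.6200 m
margins: 0.1500+0.0200+0.0000 = 0.1700 m
sum ≈ 0.4200+0.7350+1.6200+0.1700 ≈ 2.9450 m = S ✓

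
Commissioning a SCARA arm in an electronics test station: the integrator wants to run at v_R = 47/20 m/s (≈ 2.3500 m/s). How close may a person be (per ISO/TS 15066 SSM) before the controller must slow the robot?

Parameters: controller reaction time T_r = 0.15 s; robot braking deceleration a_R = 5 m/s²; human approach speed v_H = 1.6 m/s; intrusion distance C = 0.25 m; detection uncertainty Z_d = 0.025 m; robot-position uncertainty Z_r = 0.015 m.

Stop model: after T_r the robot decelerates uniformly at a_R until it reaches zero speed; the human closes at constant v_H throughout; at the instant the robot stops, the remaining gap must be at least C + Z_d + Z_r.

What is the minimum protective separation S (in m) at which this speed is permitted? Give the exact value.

S_min = 8747/4000 m = 2.1867 m

T_s = v_R/a_R = (47/20)/5 = 0.4700 s
reaction-phase robot travel = 2.3500·0.1500 = 0.3525 m
braking distance = 2.3500²/(2·5.0000) = 0.5523 m
person approaches 1.6000·(0.1500+0.4700) = 0.9920 m
C+Z_d+Z_r = 0.2500+0.0250+0.0150 = 0.2900 m
S_min ≈ 0.3525+0.5523+0.9920+0.2900  ⇒  S_min = 8747/4000 m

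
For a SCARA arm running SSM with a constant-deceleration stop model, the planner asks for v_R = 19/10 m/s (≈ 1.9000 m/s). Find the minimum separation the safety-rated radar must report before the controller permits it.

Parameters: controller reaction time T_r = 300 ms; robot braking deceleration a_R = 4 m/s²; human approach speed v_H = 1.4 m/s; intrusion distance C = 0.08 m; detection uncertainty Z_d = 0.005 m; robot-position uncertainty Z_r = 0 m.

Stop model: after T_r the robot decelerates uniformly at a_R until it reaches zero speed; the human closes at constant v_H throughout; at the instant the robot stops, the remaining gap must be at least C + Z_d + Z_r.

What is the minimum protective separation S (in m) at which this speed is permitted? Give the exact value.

S_min = 1753/800 m = 2.1913 m

stop time T_s = (19/10)/4 = 0.4750 s
robot in T_r: 1.9000·0.3000 = 0.5700 m
robot under decel: 1.9000²/(2·4.0000) = 0.4512 m
human over T_r+T_s: 1.4000·(0.3000+0.4750) = 1.0850 m
residual clearance needed = 0.0800+0.0050+0.0000 = 0.0850 m
S_min ≈ 0.5700+0.4512+1.0850+0.0850  ⇒  S_min = 1753/800 m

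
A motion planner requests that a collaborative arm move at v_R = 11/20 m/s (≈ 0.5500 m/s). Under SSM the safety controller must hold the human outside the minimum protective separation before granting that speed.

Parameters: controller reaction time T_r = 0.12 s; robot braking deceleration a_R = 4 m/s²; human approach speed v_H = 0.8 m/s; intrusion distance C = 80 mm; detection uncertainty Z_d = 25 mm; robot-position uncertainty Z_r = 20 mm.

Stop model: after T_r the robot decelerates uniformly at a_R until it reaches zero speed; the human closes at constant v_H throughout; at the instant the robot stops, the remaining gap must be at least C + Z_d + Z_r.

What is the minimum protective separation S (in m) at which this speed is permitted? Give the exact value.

S_min = 6957/16000 m = 0.4348 m

braking lasts T_s = (11/20)/4 = 0.1375 s
robot in T_r: 0.5500·0.1200 = 0.0660 m
robot under decel: 0.5500²/(2·4.0000) = 0.0378 m
human over T_r+T_s: 0.8000·(0.1200+0.1375) = 0.2060 m
residual clearance needed = 0.0800+0.0250+0.0200 = 0.1250 m
S_min ≈ 0.0660+0.0378+0.2060+0.1250  ⇒  S_min = 6957/16000 m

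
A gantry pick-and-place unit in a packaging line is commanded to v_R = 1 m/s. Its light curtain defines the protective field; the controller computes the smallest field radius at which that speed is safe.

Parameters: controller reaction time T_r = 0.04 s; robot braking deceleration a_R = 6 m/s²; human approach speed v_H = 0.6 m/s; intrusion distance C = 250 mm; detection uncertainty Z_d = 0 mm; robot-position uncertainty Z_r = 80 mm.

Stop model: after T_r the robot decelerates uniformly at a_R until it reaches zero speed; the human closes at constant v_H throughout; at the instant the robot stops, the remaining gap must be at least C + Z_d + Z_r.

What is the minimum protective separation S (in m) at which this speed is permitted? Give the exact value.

T_s = v_R/a_R = 1/6 = 0.1667 s
reaction-phase robot travel = 1.0000·0.0400 = 0.0400 m
robot under decel: 1.0000²/(2·6.0000) = 0.0833 m
human closes 0.6000·0.2067 = 0.1240 m
margins: 0.2500+0.0000+0.0800 = 0.3300 m
S_min ≈ 0.0400+0.0833+0.1240+0.3300  ⇒  S_min = 433/750 m

S_min = 433/750 m = 0.5773 m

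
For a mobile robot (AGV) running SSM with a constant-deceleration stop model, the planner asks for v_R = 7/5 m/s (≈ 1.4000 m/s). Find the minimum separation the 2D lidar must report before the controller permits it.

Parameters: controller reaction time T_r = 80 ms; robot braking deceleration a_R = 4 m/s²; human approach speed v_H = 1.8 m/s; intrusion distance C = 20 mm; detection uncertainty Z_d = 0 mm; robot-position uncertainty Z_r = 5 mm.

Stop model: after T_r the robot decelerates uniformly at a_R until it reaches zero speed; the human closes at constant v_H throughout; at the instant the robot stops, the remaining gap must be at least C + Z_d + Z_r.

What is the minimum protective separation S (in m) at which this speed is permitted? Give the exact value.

S_min = 289/250 m = 1.1560 m

T_s = v_R/a_R = (7/5)/4 = 0.3500 s
reaction-phase robot travel = 1.4000·0.0800 = 0.1120 m
robot covers 1.4000·0.3500 − ½·4.0000·0.3500² = 0.2450 m while stopping
person approaches 1.8000·(0.0800+0.3500) = 0.7740 m
C+Z_d+Z_r = 0.0200+0.0000+0.0050 = 0.0250 m
S_min ≈ 0.1120+0.2450+0.7740+0.0250  ⇒  S_min = 289/250 m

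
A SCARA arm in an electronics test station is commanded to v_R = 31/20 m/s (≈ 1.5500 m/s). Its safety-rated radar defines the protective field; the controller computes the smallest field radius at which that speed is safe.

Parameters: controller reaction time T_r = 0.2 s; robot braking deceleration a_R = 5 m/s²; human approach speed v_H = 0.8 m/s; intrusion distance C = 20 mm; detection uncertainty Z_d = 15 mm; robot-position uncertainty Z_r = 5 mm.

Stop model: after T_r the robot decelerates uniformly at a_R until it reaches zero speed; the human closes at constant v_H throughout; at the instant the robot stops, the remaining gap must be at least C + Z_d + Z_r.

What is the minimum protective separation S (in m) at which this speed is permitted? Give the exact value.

S_min = 3993/4000 m = 0.9982 m

braking lasts T_s = (31/20)/5 = 0.3100 s
robot in T_r: 1.5500·0.2000 = 0.3100 m
robot under decel: 1.5500²/(2·5.0000) = 0.2402 m
human closes 0.8000·0.5100 = 0.4080 m
margins: 0.0200+0.0150+0.0050 = 0.0400 m
S_min ≈ 0.3100+0.2402+0.4080+0.0400  ⇒  S_min = 3993/4000 m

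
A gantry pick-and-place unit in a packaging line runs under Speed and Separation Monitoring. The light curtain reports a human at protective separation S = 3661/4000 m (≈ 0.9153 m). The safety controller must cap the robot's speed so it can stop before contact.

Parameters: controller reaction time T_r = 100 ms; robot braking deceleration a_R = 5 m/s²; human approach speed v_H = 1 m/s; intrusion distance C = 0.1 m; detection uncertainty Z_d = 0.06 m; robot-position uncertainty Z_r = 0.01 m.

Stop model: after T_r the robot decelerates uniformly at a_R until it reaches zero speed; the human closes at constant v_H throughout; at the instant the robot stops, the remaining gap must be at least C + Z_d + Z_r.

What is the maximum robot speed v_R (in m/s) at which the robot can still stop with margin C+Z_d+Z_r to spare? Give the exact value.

v_R_max = 29/20 m/s = 1.4500 m/s

at the boundary: (1/10)·v² + (3/10)·v + (-2581/4000) = 0
  disc = (3/10)² − 4·(1/10)·(-2581/4000) = 3481/10000 ; √disc = 59/100
  v_R = (−(3/10) + 59/100) / (2·(1/10)) = 29/20 m/s
check:
stop time T_s = (29/20)/5 = 0.2900 s
reaction-phase robot travel = 1.4500·0.1000 = 0.1450 m
robot under decel: 1.4500²/(2·5.0000) = 0.2102 m
person approaches 1.0000·(0.1000+0.2900) = 0.3900 m
residual clearance needed = 0.1000+0.0600+0.0100 = 0.1700 m
sum ≈ 0.1450+0.2102+0.3900+0.1700 ≈ 0.9153 m = S ✓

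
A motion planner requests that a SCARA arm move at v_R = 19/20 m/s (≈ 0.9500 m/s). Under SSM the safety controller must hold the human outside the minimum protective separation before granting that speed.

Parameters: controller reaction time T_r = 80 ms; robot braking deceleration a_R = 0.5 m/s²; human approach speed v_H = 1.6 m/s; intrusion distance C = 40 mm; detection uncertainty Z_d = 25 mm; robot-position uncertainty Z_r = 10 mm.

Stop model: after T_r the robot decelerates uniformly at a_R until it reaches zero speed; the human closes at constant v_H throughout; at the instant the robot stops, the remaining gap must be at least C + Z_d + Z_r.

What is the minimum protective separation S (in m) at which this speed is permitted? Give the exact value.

braking lasts T_s = (19/20)/(1/2) = 1.9000 s
robot covers v_R·T_r = 0.9500·0.0800 = 0.0760 m before braking
robot covers 0.9500·1.9000 − ½·0.5000·1.9000² = 0.9025 m while stopping
human over T_r+T_s: 1.6000·(0.0800+1.9000) = 3.1680 m
C+Z_d+Z_r = 0.0400+0.0250+0.0100 = 0.0750 m
S_min ≈ 0.0760+0.9025+3.1680+0.0750  ⇒  S_min = 8443/2000 m

S_min = 8443/2000 m = 4.2215 m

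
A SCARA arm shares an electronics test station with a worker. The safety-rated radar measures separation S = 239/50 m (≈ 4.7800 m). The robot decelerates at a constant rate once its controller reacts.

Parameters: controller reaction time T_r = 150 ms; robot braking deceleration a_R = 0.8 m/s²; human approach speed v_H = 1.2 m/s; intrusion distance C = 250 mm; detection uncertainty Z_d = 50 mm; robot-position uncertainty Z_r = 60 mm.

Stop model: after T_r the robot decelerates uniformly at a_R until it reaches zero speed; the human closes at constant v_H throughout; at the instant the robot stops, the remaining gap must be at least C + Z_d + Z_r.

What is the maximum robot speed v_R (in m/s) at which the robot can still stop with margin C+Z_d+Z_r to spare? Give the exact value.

v_R_max = 8/5 m/s = 1.6000 m/s

collect terms ⇒ (5/8)·v_R² + (33/20)·v_R + (-106/25) = 0
  disc = (33/20)² − 4·(5/8)·(-106/25) = 5329/400 ; √disc = 73/20
  v_R = (−(33/20) + 73/20) / (2·(5/8)) = 8/5 m/s
check:
braking lasts T_s = (8/5)/(4/5) = 2.0000 s
robot covers v_R·T_r = 1.6000·0.1500 = 0.2400 m before braking
robot under decel: 1.6000²/(2·0.8000) = 1.6000 m
human closes 1.2000·2.1500 = 2.5800 m
residual clearance needed = 0.2500+0.0500+0.0600 = 0.3600 m
sum ≈ 0.2400+1.6000+2.5800+0.3600 ≈ 4.7800 m = S ✓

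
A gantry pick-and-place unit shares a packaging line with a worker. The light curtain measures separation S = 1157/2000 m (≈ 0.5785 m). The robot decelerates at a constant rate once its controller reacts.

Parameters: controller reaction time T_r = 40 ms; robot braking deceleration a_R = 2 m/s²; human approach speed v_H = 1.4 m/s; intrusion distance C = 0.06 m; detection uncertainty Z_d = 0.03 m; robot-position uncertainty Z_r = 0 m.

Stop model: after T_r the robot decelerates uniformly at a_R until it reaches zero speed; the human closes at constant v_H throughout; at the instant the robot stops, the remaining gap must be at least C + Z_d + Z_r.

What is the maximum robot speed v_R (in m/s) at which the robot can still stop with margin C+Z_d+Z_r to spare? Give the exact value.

v_R_max = 1/2 m/s = 0.5000 m/s

collect terms ⇒ (1/4)·v_R² + (37/50)·v_R + (-173/400) = 0
  disc = (37/50)² − 4·(1/4)·(-173/400) = 9801/10000 ; √disc = 99/100
  v_R = (−(37/50) + 99/100) / (2·(1/4)) = 1/2 m/s
check:
braking lasts T_s = (1/2)/2 = 0.2500 s
robot in T_r: 0.5000·0.0400 = 0.0200 m
robot covers 0.5000·0.2500 − ½·2.0000·0.2500² = 0.0625 m while stopping
person approaches 1.4000·(0.0400+0.2500) = 0.4060 m
residual clearance needed = 0.0600+0.0300+0.0000 = 0.0900 m
sum ≈ 0.0200+0.0625+0.4060+0.0900 ≈ 0.5785 m = S ✓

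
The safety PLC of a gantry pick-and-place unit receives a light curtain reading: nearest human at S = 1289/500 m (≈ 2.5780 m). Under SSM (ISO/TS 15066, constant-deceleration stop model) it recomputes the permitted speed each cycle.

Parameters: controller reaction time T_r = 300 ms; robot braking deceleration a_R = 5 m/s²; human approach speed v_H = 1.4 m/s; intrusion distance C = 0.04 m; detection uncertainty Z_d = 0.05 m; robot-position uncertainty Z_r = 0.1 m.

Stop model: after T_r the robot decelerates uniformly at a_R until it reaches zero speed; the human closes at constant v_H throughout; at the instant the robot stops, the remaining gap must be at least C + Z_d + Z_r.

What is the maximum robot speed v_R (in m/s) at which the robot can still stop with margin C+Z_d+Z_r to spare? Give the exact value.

v_R_max = 12/5 m/s = 2.4000 m/s

at the boundary: (1/10)·v² + (29/50)·v + (-246/125) = 0
  disc = (29/50)² − 4·(1/10)·(-246/125) = 2809/2500 ; √disc = 53/50
  v_R = (−(29/50) + 53/50) / (2·(1/10)) = 12/5 m/s
check:
T_s = v_R/a_R = (12/5)/5 = 0.4800 s
reaction-phase robot travel = 2.4000·0.3000 = 0.7200 m
robot covers 2.4000·0.4800 − ½·5.0000·0.4800² = 0.5760 m while stopping
person approaches 1.4000·(0.3000+0.4800) = 1.0920 m
residual clearance needed = 0.0400+0.0500+0.1000 = 0.1900 m
sum ≈ 0.7200+0.5760+1.0920+0.1900 ≈ 2.5780 m = S ✓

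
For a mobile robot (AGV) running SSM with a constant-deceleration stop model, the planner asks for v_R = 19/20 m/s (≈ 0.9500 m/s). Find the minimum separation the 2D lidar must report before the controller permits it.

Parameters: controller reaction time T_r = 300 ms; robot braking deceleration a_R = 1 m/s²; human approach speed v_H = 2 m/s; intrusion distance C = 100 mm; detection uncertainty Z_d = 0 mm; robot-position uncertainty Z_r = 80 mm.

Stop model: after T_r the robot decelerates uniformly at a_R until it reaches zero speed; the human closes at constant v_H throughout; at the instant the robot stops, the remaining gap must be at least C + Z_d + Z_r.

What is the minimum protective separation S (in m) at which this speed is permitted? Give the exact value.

S_min = 2733/800 m = 3.4162 m

T_s = v_R/a_R = (19/20)/1 = 0.9500 s
robot covers v_R·T_r = 0.9500·0.3000 = 0.2850 m before braking
braking distance = 0.9500²/(2·1.0000) = 0.4512 m
human closes 2.0000·1.2500 = 2.5000 m
margins: 0.1000+0.0000+0.0800 = 0.1800 m
S_min ≈ 0.2850+0.4512+2.5000+0.1800  ⇒  S_min = 2733/800 m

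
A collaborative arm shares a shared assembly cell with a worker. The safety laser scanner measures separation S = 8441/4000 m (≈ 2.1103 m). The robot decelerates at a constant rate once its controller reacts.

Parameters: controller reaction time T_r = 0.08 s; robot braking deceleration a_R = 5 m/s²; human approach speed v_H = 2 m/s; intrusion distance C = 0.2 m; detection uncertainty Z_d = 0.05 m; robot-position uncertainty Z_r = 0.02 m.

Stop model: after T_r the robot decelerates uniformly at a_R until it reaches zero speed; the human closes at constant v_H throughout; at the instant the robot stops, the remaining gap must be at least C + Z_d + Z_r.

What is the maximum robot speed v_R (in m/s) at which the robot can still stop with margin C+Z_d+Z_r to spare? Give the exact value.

quadratic (1/10)·v² + (12/25)·v + (-6721/4000) = 0
  disc = (12/25)² − 4·(1/10)·(-6721/4000) = 361/400 ; √disc = 19/20
  v_R = (−(12/25) + 19/20) / (2·(1/10)) = 47/20 m/s
check:
braking lasts T_s = (47/20)/5 = 0.4700 s
robot covers v_R·T_r = 2.3500·0.0800 = 0.1880 m before braking
robot covers 2.3500·0.4700 − ½·5.0000·0.4700² = 0.5523 m while stopping
human closes 2.0000·0.5500 = 1.1000 m
residual clearance needed = 0.2000+0.0500+0.0200 = 0.2700 m
sum ≈ 0.1880+0.5523+1.1000+0.2700 ≈ 2.1103 m = S ✓

v_R_max = 47/20 m/s = 2.3500 m/s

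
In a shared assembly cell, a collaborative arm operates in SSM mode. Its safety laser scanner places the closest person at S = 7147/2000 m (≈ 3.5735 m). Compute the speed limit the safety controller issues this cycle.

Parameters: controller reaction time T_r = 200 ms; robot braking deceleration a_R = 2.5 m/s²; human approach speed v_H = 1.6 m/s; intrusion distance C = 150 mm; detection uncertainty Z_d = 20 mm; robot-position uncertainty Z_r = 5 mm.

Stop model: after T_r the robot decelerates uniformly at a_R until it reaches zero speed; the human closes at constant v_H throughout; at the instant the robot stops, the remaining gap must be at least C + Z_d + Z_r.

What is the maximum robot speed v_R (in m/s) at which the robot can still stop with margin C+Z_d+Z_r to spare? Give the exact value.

v_R_max = 47/20 m/s = 2.3500 m/s

quadratic (1/5)·v² + (21/25)·v + (-6157/2000) = 0
  disc = (21/25)² − 4·(1/5)·(-6157/2000) = 7921/2500 ; √disc = 89/50
  v_R = (−(21/25) + 89/50) / (2·(1/5)) = 47/20 m/s
check:
stop time T_s = (47/20)/(5/2) = 0.9400 s
reaction-phase robot travel = 2.3500·0.2000 = 0.4700 m
robot under decel: 2.3500²/(2·2.5000) = 1.1045 m
human over T_r+T_s: 1.6000·(0.2000+0.9400) = 1.8240 m
C+Z_d+Z_r = 0.1500+0.0200+0.0050 = 0.1750 m
sum ≈ 0.4700+1.1045+1.8240+0.1750 ≈ 3.5735 m = S ✓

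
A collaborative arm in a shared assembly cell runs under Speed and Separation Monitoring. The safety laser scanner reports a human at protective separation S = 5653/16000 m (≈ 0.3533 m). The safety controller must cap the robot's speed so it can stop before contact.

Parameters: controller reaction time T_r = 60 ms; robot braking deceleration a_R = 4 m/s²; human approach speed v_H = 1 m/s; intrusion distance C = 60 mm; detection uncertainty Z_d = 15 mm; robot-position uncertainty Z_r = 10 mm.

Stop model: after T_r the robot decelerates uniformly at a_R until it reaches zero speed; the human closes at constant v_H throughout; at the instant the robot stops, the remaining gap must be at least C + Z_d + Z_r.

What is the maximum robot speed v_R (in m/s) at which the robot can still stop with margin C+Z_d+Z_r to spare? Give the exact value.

collect terms ⇒ (1/8)·v_R² + (31/100)·v_R + (-3333/16000) = 0
  disc = (31/100)² − 4·(1/8)·(-3333/16000) = 32041/160000 ; √disc = 179/400
  v_R = (−(31/100) + 179/400) / (2·(1/8)) = 11/20 m/s
check:
T_s = v_R/a_R = (11/20)/4 = 0.1375 s
reaction-phase robot travel = 0.5500·0.0600 = 0.0330 m
braking distance = 0.5500²/(2·4.0000) = 0.0378 m
person approaches 1.0000·(0.0600+0.1375) = 0.1975 m
C+Z_d+Z_r = 0.0600+0.0150+0.0100 = 0.0850 m
sum ≈ 0.0330+0.0378+0.1975+0.0850 ≈ 0.3533 m = S ✓

v_R_max = 11/20 m/s = 0.5500 m/s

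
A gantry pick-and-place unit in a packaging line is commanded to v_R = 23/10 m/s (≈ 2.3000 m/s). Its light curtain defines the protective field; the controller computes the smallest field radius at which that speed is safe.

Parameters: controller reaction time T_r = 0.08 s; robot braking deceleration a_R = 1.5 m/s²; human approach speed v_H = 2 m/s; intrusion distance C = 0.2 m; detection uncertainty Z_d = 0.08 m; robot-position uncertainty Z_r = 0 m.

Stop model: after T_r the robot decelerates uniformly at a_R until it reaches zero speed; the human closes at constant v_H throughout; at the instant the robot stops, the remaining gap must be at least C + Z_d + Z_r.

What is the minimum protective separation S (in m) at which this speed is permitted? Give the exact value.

stop time T_s = (23/10)/(3/2) = 1.5333 s
reaction-phase robot travel = 2.3000·0.0800 = 0.1840 m
robot under decel: 2.3000²/(2·1.5000) = 1.7633 m
person approaches 2.0000·(0.0800+1.5333) = 3.2267 m
C+Z_d+Z_r = 0.2000+0.0800+0.0000 = 0.2800 m
S_min ≈ 0.1840+1.7633+3.2267+0.2800  ⇒  S_min = 2727/500 m

S_min = 2727/500 m = 5.4540 m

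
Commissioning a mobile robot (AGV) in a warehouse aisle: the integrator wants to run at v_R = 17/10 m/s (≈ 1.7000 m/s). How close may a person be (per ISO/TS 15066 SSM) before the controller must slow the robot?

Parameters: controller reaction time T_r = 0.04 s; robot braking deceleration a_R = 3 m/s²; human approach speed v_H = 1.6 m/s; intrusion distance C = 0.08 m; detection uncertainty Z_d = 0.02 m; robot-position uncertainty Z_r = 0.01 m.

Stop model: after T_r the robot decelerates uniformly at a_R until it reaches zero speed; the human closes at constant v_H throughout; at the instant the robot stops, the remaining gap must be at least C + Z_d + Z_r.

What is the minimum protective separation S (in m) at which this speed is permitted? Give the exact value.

S_min = 4891/3000 m = 1.6303 m

T_s = v_R/a_R = (17/10)/3 = 0.5667 s
robot covers v_R·T_r = 1.7000·0.0400 = 0.0680 m before braking
braking distance = 1.7000²/(2·3.0000) = 0.4817 m
human over T_r+T_s: 1.6000·(0.0400+0.5667) = 0.9707 m
margins: 0.0800+0.0200+0.0100 = 0.1100 m
S_min ≈ 0.0680+0.4817+0.9707+0.1100  ⇒  S_min = 4891/3000 m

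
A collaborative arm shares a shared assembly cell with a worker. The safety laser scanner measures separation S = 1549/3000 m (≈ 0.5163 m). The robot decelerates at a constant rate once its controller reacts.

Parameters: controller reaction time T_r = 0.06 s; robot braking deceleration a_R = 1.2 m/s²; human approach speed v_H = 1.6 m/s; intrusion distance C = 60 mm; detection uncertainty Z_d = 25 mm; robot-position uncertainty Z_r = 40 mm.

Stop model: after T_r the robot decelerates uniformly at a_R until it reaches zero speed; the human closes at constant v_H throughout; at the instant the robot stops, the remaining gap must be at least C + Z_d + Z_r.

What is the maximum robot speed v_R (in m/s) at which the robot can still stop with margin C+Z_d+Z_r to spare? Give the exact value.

v_R_max = 1/5 m/s = 0.2000 m/s

collect terms ⇒ (5/12)·v_R² + (209/150)·v_R + (-443/1500) = 0
  disc = (209/150)² − 4·(5/12)·(-443/1500) = 1521/625 ; √disc = 39/25
  v_R = (−(209/150) + 39/25) / (2·(5/12)) = 1/5 m/s
check:
stop time T_s = (1/5)/(6/5) = 0.1667 s
robot in T_r: 0.2000·0.0600 = 0.0120 m
robot under decel: 0.2000²/(2·1.2000) = 0.0167 m
person approaches 1.6000·(0.0600+0.1667) = 0.3627 m
residual clearance needed = 0.0600+0.0250+0.0400 = 0.1250 m
sum ≈ 0.0120+0.0167+0.3627+0.1250 ≈ 0.5163 m = S ✓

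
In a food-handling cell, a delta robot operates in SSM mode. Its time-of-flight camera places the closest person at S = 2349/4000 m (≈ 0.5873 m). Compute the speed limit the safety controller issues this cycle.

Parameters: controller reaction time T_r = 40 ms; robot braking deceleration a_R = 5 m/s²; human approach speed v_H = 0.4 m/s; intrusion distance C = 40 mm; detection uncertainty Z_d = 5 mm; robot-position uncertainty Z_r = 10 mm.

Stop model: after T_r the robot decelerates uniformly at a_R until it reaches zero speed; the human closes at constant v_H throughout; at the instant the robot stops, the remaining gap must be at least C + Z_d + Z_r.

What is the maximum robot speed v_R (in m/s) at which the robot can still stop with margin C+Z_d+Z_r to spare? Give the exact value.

at the boundary: (1/10)·v² + (3/25)·v + (-413/800) = 0
  disc = (3/25)² − 4·(1/10)·(-413/800) = 2209/10000 ; √disc = 47/100
  v_R = (−(3/25) + 47/100) / (2·(1/10)) = 7/4 m/s
check:
stop time T_s = (7/4)/5 = 0.3500 s
reaction-phase robot travel = 1.7500·0.0400 = 0.0700 m
braking distance = 1.7500²/(2·5.0000) = 0.3063 m
person approaches 0.4000·(0.0400+0.3500) = 0.1560 m
C+Z_d+Z_r = 0.0400+0.0050+0.0100 = 0.0550 m
sum ≈ 0.0700+0.3063+0.1560+0.0550 ≈ 0.5873 m = S ✓

v_R_max = 7/4 m/s = 1.7500 m/s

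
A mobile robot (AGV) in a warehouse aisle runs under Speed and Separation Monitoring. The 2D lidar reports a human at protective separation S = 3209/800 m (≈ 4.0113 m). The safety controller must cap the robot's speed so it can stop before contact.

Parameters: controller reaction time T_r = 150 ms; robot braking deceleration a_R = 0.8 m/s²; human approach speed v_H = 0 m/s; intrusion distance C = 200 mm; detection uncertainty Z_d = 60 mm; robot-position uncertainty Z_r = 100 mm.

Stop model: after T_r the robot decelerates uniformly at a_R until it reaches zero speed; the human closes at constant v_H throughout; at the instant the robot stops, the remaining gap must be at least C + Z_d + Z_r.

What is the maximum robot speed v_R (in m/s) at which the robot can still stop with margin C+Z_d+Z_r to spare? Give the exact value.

v_R_max = 23/10 m/s = 2.3000 m/s

collect terms ⇒ (5/8)·v_R² + (3/20)·v_R + (-2921/800) = 0
  disc = (3/20)² − 4·(5/8)·(-2921/800) = 14641/1600 ; √disc = 121/40
  v_R = (−(3/20) + 121/40) / (2·(5/8)) = 23/10 m/s
check:
stop time T_s = (23/10)/(4/5) = 2.8750 s
robot covers v_R·T_r = 2.3000·0.1500 = 0.3450 m before braking
braking distance = 2.3000²/(2·0.8000) = 3.3062 m
human over T_r+T_s: 0.0000·(0.1500+2.8750) = 0.0000 m
margins: 0.2000+0.0600+0.1000 = 0.3600 m
sum ≈ 0.3450+3.3062+0.0000+0.3600 ≈ 4.0113 m = S ✓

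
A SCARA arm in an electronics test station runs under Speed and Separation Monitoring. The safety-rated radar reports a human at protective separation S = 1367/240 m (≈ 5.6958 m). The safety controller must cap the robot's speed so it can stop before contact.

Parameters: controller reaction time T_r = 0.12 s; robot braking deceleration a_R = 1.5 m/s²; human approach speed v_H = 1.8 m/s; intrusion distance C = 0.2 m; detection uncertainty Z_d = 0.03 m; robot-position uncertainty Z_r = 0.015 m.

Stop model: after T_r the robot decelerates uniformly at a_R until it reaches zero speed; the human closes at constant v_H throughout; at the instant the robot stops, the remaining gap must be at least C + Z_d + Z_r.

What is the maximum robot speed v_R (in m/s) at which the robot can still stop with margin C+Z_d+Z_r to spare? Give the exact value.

at the boundary: (1/3)·v² + (33/25)·v + (-31409/6000) = 0
  disc = (33/25)² − 4·(1/3)·(-31409/6000) = 196249/22500 ; √disc = 443/150
  v_R = (−(33/25) + 443/150) / (2·(1/3)) = 49/20 m/s
check:
T_s = v_R/a_R = (49/20)/(3/2) = 1.6333 s
robot in T_r: 2.4500·0.1200 = 0.2940 m
robot under decel: 2.4500²/(2·1.5000) = 2.0008 m
person approaches 1.8000·(0.1200+1.6333) = 3.1560 m
residual clearance needed = 0.2000+0.0300+0.0150 = 0.2450 m
sum ≈ 0.2940+2.0008+3.1560+0.2450 ≈ 5.6958 m = S ✓

v_R_max = 49/20 m/s = 2.4500 m/s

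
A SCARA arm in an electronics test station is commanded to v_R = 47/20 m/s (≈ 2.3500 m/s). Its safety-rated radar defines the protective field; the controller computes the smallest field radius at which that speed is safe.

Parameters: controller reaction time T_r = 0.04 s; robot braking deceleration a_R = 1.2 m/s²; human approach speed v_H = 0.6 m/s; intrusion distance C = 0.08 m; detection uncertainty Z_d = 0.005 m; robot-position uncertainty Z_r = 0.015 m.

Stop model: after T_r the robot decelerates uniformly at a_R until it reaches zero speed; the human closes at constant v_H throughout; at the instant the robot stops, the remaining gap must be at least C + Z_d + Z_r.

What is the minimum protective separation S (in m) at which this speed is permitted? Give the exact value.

T_s = v_R/a_R = (47/20)/(6/5) = 1.9583 s
reaction-phase robot travel = 2.3500·0.0400 = 0.0940 m
braking distance = 2.3500²/(2·1.2000) = 2.3010 m
human closes 0.6000·1.9983 = 1.1990 m
C+Z_d+Z_r = 0.0800+0.0050+0.0150 = 0.1000 m
S_min ≈ 0.0940+2.3010+1.1990+0.1000  ⇒  S_min = 88657/24000 m

S_min = 88657/24000 m = 3.6940 m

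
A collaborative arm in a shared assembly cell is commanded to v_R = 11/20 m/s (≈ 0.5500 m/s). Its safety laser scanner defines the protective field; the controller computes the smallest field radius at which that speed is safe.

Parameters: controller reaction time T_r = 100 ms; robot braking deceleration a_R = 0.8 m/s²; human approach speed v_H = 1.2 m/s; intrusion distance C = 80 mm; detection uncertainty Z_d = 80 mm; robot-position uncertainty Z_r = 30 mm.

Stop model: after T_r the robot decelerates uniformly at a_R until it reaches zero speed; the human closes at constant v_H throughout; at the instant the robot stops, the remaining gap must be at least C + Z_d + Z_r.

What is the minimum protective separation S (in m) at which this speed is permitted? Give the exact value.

S_min = 4413/3200 m = 1.3791 m

braking lasts T_s = (11/20)/(4/5) = 0.6875 s
reaction-phase robot travel = 0.5500·0.1000 = 0.0550 m
robot under decel: 0.5500²/(2·0.8000) = 0.1891 m
human over T_r+T_s: 1.2000·(0.1000+0.6875) = 0.9450 m
C+Z_d+Z_r = 0.0800+0.0800+0.0300 = 0.1900 m
S_min ≈ 0.0550+0.1891+0.9450+0.1900  ⇒  S_min = 4413/3200 m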